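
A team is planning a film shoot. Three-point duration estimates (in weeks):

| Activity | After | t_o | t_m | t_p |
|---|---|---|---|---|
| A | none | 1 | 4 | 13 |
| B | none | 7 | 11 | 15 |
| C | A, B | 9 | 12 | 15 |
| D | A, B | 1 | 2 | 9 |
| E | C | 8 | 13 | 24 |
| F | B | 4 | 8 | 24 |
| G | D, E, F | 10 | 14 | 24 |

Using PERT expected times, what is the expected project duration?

52 weeks

te_A = (1 + 4·4 + 13)/6 = 30/6 = 5
te_B = (7 + 4·11 + 15)/6 = 66/6 = 11
te_C = (9 + 4·12 + 15)/6 = 72/6 = 12
te_D = (1 + 4·2 + 9)/6 = 18/6 = 3
te_E = (8 + 4·13 + 24)/6 = 84/6 = 14
te_F = (4 + 4·8 + 24)/6 = 60/6 = 10
te_G = (10 + 4·14 + 24)/6 = 90/6 = 15

Forward pass:
ES_A = 0; EF_A = 5
ES_B = 0; EF_B = 11
ES_C = max(EF_A=5, EF_B=11) = 11; EF_C = 11+12 = 23
ES_D = max(EF_A=5, EF_B=11) = 11; EF_D = 11+3 = 14
ES_E = 23; EF_E = 23+14 = 37
ES_F = 11; EF_F = 11+10 = 21
ES_G = max(EF_D=14, EF_E=37, EF_F=21) = 37; EF_G = 37+15 = 52
Expected project duration μ = 52 weeks. Critical path: B → C → E → G.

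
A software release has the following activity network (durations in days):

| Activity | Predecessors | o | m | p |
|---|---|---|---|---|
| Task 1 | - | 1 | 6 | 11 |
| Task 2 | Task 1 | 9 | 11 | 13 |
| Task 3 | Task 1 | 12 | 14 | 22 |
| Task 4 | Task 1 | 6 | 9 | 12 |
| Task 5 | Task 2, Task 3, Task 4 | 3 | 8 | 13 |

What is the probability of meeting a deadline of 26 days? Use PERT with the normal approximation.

0.149

te_Task 1 = (1 + 4·6 + 11)/6 = 36/6 = 6; σ²_Task 1 = ((11−1)/6)² = 2.778
te_Task 2 = (9 + 4·11 + 13)/6 = 66/6 = 11; σ²_Task 2 = ((13−9)/6)² = 0.444
te_Task 3 = (12 + 4·14 + 22)/6 = 90/6 = 15; σ²_Task 3 = ((22−12)/6)² = 2.778
te_Task 4 = (6 + 4·9 + 12)/6 = 54/6 = 9; σ²_Task 4 = ((12−6)/6)² = 1.000
te_Task 5 = (3 + 4·8 + 13)/6 = 48/6 = 8; σ²_Task 5 = ((13−3)/6)² = 2.778

Forward pass:
ES_Task 1 = 0; EF_Task 1 = 6
ES_Task 2 = 6; EF_Task 2 = 6+11 = 17
ES_Task 3 = 6; EF_Task 3 = 6+15 = 21
ES_Task 4 = 6; EF_Task 4 = 6+9 = 15
ES_Task 5 = max(EF_Task 2=17, EF_Task 3=21, EF_Task 4=15) = 21; EF_Task 5 = 21+8 = 29
Expected project duration μ = 29 days. Critical path: Task 1 → Task 3 → Task 5.

Variance along critical path = 2.778 + 2.778 + 2.778 = 8.333; σ = √8.333 = 2.887 days.
Z = (26 − 29) / 2.887 = -1.039
P(T ≤ 26) = Φ(-1.039) ≈ 0.149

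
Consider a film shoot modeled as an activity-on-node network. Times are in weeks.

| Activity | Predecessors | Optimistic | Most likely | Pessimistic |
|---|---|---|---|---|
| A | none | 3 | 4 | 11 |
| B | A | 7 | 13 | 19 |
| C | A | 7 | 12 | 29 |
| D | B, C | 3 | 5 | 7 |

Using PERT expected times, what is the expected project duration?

24 weeks

te_A = (3 + 4·4 + 11)/6 = 30/6 = 5
te_B = (7 + 4·13 + 19)/6 = 78/6 = 13
te_C = (7 + 4·12 + 29)/6 = 84/6 = 14
te_D = (3 + 4·5 + 7)/6 = 30/6 = 5

Forward pass:
ES_A = 0; EF_A = 5
ES_B = 5; EF_B = 5+13 = 18
ES_C = 5; EF_C = 5+14 = 19
ES_D = max(EF_B=18, EF_C=19) = 19; EF_D = 19+5 = 24
Expected project duration μ = 24 weeks. Critical path: A → C → D.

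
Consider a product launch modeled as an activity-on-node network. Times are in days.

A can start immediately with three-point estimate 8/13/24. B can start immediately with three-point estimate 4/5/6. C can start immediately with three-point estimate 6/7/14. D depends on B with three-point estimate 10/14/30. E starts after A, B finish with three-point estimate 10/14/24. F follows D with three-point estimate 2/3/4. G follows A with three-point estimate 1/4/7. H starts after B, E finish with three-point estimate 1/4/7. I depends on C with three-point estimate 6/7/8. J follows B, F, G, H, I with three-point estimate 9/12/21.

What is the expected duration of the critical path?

te_A = (8 + 4·13 + 24)/6 = 84/6 = 14
te_B = (4 + 4·5 + 6)/6 = 30/6 = 5
te_C = (6 + 4·7 + 14)/6 = 48/6 = 8
te_D = (10 + 4·14 + 30)/6 = 96/6 = 16
te_E = (10 + 4·14 + 24)/6 = 90/6 = 15
te_F = (2 + 4·3 + 4)/6 = 18/6 = 3
te_G = (1 + 4·4 + 7)/6 = 24/6 = 4
te_H = (1 + 4·4 + 7)/6 = 24/6 = 4
te_I = (6 + 4·7 + 8)/6 = 42/6 = 7
te_J = (9 + 4·12 + 21)/6 = 78/6 = 13

Forward pass:
ES_A = 0; EF_A = 14
ES_B = 0; EF_B = 5
ES_C = 0; EF_C = 8
ES_D = 5; EF_D = 5+16 = 21
ES_E = max(EF_A=14, EF_B=5) = 14; EF_E = 14+15 = 29
ES_F = 21; EF_F = 21+3 = 24
ES_G = 14; EF_G = 14+4 = 18
ES_H = max(EF_B=5, EF_E=29) = 29; EF_H = 29+4 = 33
ES_I = 8; EF_I = 8+7 = 15
ES_J = max(EF_B=5, EF_F=24, EF_G=18, EF_H=33, EF_I=15) = 33; EF_J = 33+13 = 46
Expected project duration μ = 46 days. Critical path: A → E → H → J.

46 days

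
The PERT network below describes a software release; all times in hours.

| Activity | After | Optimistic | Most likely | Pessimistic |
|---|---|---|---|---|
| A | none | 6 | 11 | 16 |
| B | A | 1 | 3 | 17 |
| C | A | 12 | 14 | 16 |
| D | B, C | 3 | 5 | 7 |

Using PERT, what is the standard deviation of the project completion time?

1.91 hours

te_A = (6 + 4·11 + 16)/6 = 66/6 = 11; σ²_A = ((16−6)/6)² = 2.778
te_B = (1 + 4·3 + 17)/6 = 30/6 = 5; σ²_B = ((17−1)/6)² = 7.111
te_C = (12 + 4·14 + 16)/6 = 84/6 = 14; σ²_C = ((16−12)/6)² = 0.444
te_D = (3 + 4·5 + 7)/6 = 30/6 = 5; σ²_D = ((7−3)/6)² = 0.444

Forward pass:
ES_A = 0; EF_A = 11
ES_B = 11; EF_B = 11+5 = 16
ES_C = 11; EF_C = 11+14 = 25
ES_D = max(EF_B=16, EF_C=25) = 25; EF_D = 25+5 = 30
Expected project duration μ = 30 hours. Critical path: A → C → D.

Variance along critical path = 2.778 + 0.444 + 0.444 = 3.667
σ = √3.667 = 1.915 hours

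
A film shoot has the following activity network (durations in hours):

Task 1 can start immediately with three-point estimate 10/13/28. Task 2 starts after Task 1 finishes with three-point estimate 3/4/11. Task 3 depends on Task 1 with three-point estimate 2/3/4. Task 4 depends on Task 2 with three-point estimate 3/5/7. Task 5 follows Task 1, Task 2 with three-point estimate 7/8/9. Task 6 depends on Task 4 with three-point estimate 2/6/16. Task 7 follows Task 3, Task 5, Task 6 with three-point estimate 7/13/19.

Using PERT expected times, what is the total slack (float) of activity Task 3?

14 hours

te_Task 1 = (10 + 4·13 + 28)/6 = 90/6 = 15
te_Task 2 = (3 + 4·4 + 11)/6 = 30/6 = 5
te_Task 3 = (2 + 4·3 + 4)/6 = 18/6 = 3
te_Task 4 = (3 + 4·5 + 7)/6 = 30/6 = 5
te_Task 5 = (7 + 4·8 + 9)/6 = 48/6 = 8
te_Task 6 = (2 + 4·6 + 16)/6 = 42/6 = 7
te_Task 7 = (7 + 4·13 + 19)/6 = 78/6 = 13

Forward pass:
ES_Task 1 = 0; EF_Task 1 = 15
ES_Task 2 = 15; EF_Task 2 = 15+5 = 20
ES_Task 3 = 15; EF_Task 3 = 15+3 = 18
ES_Task 4 = 20; EF_Task 4 = 20+5 = 25
ES_Task 5 = max(EF_Task 1=15, EF_Task 2=20) = 20; EF_Task 5 = 20+8 = 28
ES_Task 6 = 25; EF_Task 6 = 25+7 = 32
ES_Task 7 = max(EF_Task 3=18, EF_Task 5=28, EF_Task 6=32) = 32; EF_Task 7 = 32+13 = 45
Expected project duration μ = 45 hours. Critical path: Task 1 → Task 2 → Task 4 → Task 6 → Task 7.

Backward pass:
LF_Task 7 = 45; LS_Task 7 = 45−13 = 32
LF_Task 6 = LS_Task 7 = 32; LS_Task 6 = 32−7 = 25
LF_Task 5 = LS_Task 7 = 32; LS_Task 5 = 32−8 = 24
LF_Task 4 = LS_Task 6 = 25; LS_Task 4 = 25−5 = 20
LF_Task 3 = LS_Task 7 = 32; LS_Task 3 = 32−3 = 29
LF_Task 2 = min(LS_Task 4=20, LS_Task 5=24) = 20; LS_Task 2 = 20−5 = 15
LF_Task 1 = min(LS_Task 2=15, LS_Task 3=29, LS_Task 5=24) = 15; LS_Task 1 = 15−15 = 0
Slack_Task 3 = LS_Task 3 − ES_Task 3 = 29 − 15 = 14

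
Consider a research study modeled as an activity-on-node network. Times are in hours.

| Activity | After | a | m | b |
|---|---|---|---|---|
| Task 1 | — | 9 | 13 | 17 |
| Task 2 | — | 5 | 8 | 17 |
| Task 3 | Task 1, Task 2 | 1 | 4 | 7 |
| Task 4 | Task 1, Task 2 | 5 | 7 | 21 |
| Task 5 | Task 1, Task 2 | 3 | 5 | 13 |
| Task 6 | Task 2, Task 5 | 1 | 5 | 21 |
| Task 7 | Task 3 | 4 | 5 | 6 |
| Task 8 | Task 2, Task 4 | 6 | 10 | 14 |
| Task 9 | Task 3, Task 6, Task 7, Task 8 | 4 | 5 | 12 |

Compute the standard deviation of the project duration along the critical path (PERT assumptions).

te_Task 1 = (9 + 4·13 + 17)/6 = 78/6 = 13; σ²_Task 1 = ((17−9)/6)² = 1.778
te_Task 2 = (5 + 4·8 + 17)/6 = 54/6 = 9; σ²_Task 2 = ((17−5)/6)² = 4.000
te_Task 3 = (1 + 4·4 + 7)/6 = 24/6 = 4; σ²_Task 3 = ((7−1)/6)² = 1.000
te_Task 4 = (5 + 4·7 + 21)/6 = 54/6 = 9; σ²_Task 4 = ((21−5)/6)² = 7.111
te_Task 5 = (3 + 4·5 + 13)/6 = 36/6 = 6; σ²_Task 5 = ((13−3)/6)² = 2.778
te_Task 6 = (1 + 4·5 + 21)/6 = 42/6 = 7; σ²_Task 6 = ((21−1)/6)² = 11.111
te_Task 7 = (4 + 4·5 + 6)/6 = 30/6 = 5; σ²_Task 7 = ((6−4)/6)² = 0.111
te_Task 8 = (6 + 4·10 + 14)/6 = 60/6 = 10; σ²_Task 8 = ((14−6)/6)² = 1.778
te_Task 9 = (4 + 4·5 + 12)/6 = 36/6 = 6; σ²_Task 9 = ((12−4)/6)² = 1.778

Forward pass:
ES_Task 1 = 0; EF_Task 1 = 13
ES_Task 2 = 0; EF_Task 2 = 9
ES_Task 3 = max(EF_Task 1=13, EF_Task 2=9) = 13; EF_Task 3 = 13+4 = 17
ES_Task 4 = max(EF_Task 1=13, EF_Task 2=9) = 13; EF_Task 4 = 13+9 = 22
ES_Task 5 = max(EF_Task 1=13, EF_Task 2=9) = 13; EF_Task 5 = 13+6 = 19
ES_Task 6 = max(EF_Task 2=9, EF_Task 5=19) = 19; EF_Task 6 = 19+7 = 26
ES_Task 7 = 17; EF_Task 7 = 17+5 = 22
ES_Task 8 = max(EF_Task 2=9, EF_Task 4=22) = 22; EF_Task 8 = 22+10 = 32
ES_Task 9 = max(EF_Task 3=17, EF_Task 6=26, EF_Task 7=22, EF_Task 8=32) = 32; EF_Task 9 = 32+6 = 38
Expected project duration μ = 38 hours. Critical path: Task 1 → Task 4 → Task 8 → Task 9.

Variance along critical path = 1.778 + 7.111 + 1.778 + 1.778 = 12.444
σ = √12.444 = 3.528 hours

3.53 hours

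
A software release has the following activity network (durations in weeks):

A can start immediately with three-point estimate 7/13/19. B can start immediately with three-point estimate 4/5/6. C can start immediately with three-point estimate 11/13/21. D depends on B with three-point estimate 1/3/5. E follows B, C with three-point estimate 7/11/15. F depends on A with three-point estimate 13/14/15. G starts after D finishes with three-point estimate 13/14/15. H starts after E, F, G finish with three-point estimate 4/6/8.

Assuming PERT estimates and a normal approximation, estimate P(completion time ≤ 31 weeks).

te_A = (7 + 4·13 + 19)/6 = 78/6 = 13; σ²_A = ((19−7)/6)² = 4.000
te_B = (4 + 4·5 + 6)/6 = 30/6 = 5; σ²_B = ((6−4)/6)² = 0.111
te_C = (11 + 4·13 + 21)/6 = 84/6 = 14; σ²_C = ((21−11)/6)² = 2.778
te_D = (1 + 4·3 + 5)/6 = 18/6 = 3; σ²_D = ((5−1)/6)² = 0.444
te_E = (7 + 4·11 + 15)/6 = 66/6 = 11; σ²_E = ((15−7)/6)² = 1.778
te_F = (13 + 4·14 + 15)/6 = 84/6 = 14; σ²_F = ((15−13)/6)² = 0.111
te_G = (13 + 4·14 + 15)/6 = 84/6 = 14; σ²_G = ((15−13)/6)² = 0.111
te_H = (4 + 4·6 + 8)/6 = 36/6 = 6; σ²_H = ((8−4)/6)² = 0.444

Forward pass:
ES_A = 0; EF_A = 13
ES_B = 0; EF_B = 5
ES_C = 0; EF_C = 14
ES_D = 5; EF_D = 5+3 = 8
ES_E = max(EF_B=5, EF_C=14) = 14; EF_E = 14+11 = 25
ES_F = 13; EF_F = 13+14 = 27
ES_G = 8; EF_G = 8+14 = 22
ES_H = max(EF_E=25, EF_F=27, EF_G=22) = 27; EF_H = 27+6 = 33
Expected project duration μ = 33 weeks. Critical path: A → F → H.

Variance along critical path = 4.000 + 0.111 + 0.444 = 4.556; σ = √4.556 = 2.134 weeks.
Z = (31 − 33) / 2.134 = -0.937
P(T ≤ 31) = Φ(-0.937) ≈ 0.174

0.174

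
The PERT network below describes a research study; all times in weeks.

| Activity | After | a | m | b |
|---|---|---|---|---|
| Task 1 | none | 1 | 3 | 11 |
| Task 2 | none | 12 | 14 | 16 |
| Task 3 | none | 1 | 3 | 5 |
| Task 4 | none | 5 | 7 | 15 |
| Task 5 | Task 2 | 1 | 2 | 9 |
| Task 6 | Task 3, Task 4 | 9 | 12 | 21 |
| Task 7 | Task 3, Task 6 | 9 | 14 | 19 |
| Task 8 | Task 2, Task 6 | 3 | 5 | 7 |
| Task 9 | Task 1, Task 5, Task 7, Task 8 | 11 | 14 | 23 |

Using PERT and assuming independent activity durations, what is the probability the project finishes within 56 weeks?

te_Task 1 = (1 + 4·3 + 11)/6 = 24/6 = 4; σ²_Task 1 = ((11−1)/6)² = 2.778
te_Task 2 = (12 + 4·14 + 16)/6 = 84/6 = 14; σ²_Task 2 = ((16−12)/6)² = 0.444
te_Task 3 = (1 + 4·3 + 5)/6 = 18/6 = 3; σ²_Task 3 = ((5−1)/6)² = 0.444
te_Task 4 = (5 + 4·7 + 15)/6 = 48/6 = 8; σ²_Task 4 = ((15−5)/6)² = 2.778
te_Task 5 = (1 + 4·2 + 9)/6 = 18/6 = 3; σ²_Task 5 = ((9−1)/6)² = 1.778
te_Task 6 = (9 + 4·12 + 21)/6 = 78/6 = 13; σ²_Task 6 = ((21−9)/6)² = 4.000
te_Task 7 = (9 + 4·14 + 19)/6 = 84/6 = 14; σ²_Task 7 = ((19−9)/6)² = 2.778
te_Task 8 = (3 + 4·5 + 7)/6 = 30/6 = 5; σ²_Task 8 = ((7−3)/6)² = 0.444
te_Task 9 = (11 + 4·14 + 23)/6 = 90/6 = 15; σ²_Task 9 = ((23−11)/6)² = 4.000

Forward pass:
ES_Task 1 = 0; EF_Task 1 = 4
ES_Task 2 = 0; EF_Task 2 = 14
ES_Task 3 = 0; EF_Task 3 = 3
ES_Task 4 = 0; EF_Task 4 = 8
ES_Task 5 = 14; EF_Task 5 = 14+3 = 17
ES_Task 6 = max(EF_Task 3=3, EF_Task 4=8) = 8; EF_Task 6 = 8+13 = 21
ES_Task 7 = max(EF_Task 3=3, EF_Task 6=21) = 21; EF_Task 7 = 21+14 = 35
ES_Task 8 = max(EF_Task 2=14, EF_Task 6=21) = 21; EF_Task 8 = 21+5 = 26
ES_Task 9 = max(EF_Task 1=4, EF_Task 5=17, EF_Task 7=35, EF_Task 8=26) = 35; EF_Task 9 = 35+15 = 50
Expected project duration μ = 50 weeks. Critical path: Task 4 → Task 6 → Task 7 → Task 9.

Variance along critical path = 2.778 + 4.000 + 2.778 + 4.000 = 13.556; σ = √13.556 = 3.682 weeks.
Z = (56 − 50) / 3.682 = 1.630
P(T ≤ 56) = Φ(1.630) ≈ 0.948

0.948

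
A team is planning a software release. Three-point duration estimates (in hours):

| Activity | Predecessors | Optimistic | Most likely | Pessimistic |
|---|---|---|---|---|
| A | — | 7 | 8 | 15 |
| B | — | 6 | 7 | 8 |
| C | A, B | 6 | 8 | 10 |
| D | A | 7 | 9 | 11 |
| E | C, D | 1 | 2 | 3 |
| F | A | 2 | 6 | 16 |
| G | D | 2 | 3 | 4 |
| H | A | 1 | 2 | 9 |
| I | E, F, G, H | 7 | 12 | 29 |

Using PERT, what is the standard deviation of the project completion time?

te_A = (7 + 4·8 + 15)/6 = 54/6 = 9; σ²_A = ((15−7)/6)² = 1.778
te_B = (6 + 4·7 + 8)/6 = 42/6 = 7; σ²_B = ((8−6)/6)² = 0.111
te_C = (6 + 4·8 + 10)/6 = 48/6 = 8; σ²_C = ((10−6)/6)² = 0.444
te_D = (7 + 4·9 + 11)/6 = 54/6 = 9; σ²_D = ((11−7)/6)² = 0.444
te_E = (1 + 4·2 + 3)/6 = 12/6 = 2; σ²_E = ((3−1)/6)² = 0.111
te_F = (2 + 4·6 + 16)/6 = 42/6 = 7; σ²_F = ((16−2)/6)² = 5.444
te_G = (2 + 4·3 + 4)/6 = 18/6 = 3; σ²_G = ((4−2)/6)² = 0.111
te_H = (1 + 4·2 + 9)/6 = 18/6 = 3; σ²_H = ((9−1)/6)² = 1.778
te_I = (7 + 4·12 + 29)/6 = 84/6 = 14; σ²_I = ((29−7)/6)² = 13.444

Forward pass:
ES_A = 0; EF_A = 9
ES_B = 0; EF_B = 7
ES_C = max(EF_A=9, EF_B=7) = 9; EF_C = 9+8 = 17
ES_D = 9; EF_D = 9+9 = 18
ES_E = max(EF_C=17, EF_D=18) = 18; EF_E = 18+2 = 20
ES_F = 9; EF_F = 9+7 = 16
ES_G = 18; EF_G = 18+3 = 21
ES_H = 9; EF_H = 9+3 = 12
ES_I = max(EF_E=20, EF_F=16, EF_G=21, EF_H=12) = 21; EF_I = 21+14 = 35
Expected project duration μ = 35 hours. Critical path: A → D → G → I.

Variance along critical path = 1.778 + 0.444 + 0.111 + 13.444 = 15.778
σ = √15.778 = 3.972 hours

3.97 hours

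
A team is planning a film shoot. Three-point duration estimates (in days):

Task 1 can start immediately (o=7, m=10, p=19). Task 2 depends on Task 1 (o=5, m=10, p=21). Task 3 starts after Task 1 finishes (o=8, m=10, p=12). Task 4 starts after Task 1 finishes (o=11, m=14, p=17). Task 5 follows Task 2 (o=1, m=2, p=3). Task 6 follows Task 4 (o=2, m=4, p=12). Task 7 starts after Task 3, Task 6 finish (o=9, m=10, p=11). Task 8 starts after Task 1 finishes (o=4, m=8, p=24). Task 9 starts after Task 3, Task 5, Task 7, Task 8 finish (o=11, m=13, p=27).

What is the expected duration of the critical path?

55 days

te_Task 1 = (7 + 4·10 + 19)/6 = 66/6 = 11
te_Task 2 = (5 + 4·10 + 21)/6 = 66/6 = 11
te_Task 3 = (8 + 4·10 + 12)/6 = 60/6 = 10
te_Task 4 = (11 + 4·14 + 17)/6 = 84/6 = 14
te_Task 5 = (1 + 4·2 + 3)/6 = 12/6 = 2
te_Task 6 = (2 + 4·4 + 12)/6 = 30/6 = 5
te_Task 7 = (9 + 4·10 + 11)/6 = 60/6 = 10
te_Task 8 = (4 + 4·8 + 24)/6 = 60/6 = 10
te_Task 9 = (11 + 4·13 + 27)/6 = 90/6 = 15

Forward pass:
ES_Task 1 = 0; EF_Task 1 = 11
ES_Task 2 = 11; EF_Task 2 = 11+11 = 22
ES_Task 3 = 11; EF_Task 3 = 11+10 = 21
ES_Task 4 = 11; EF_Task 4 = 11+14 = 25
ES_Task 5 = 22; EF_Task 5 = 22+2 = 24
ES_Task 6 = 25; EF_Task 6 = 25+5 = 30
ES_Task 7 = max(EF_Task 3=21, EF_Task 6=30) = 30; EF_Task 7 = 30+10 = 40
ES_Task 8 = 11; EF_Task 8 = 11+10 = 21
ES_Task 9 = max(EF_Task 3=21, EF_Task 5=24, EF_Task 7=40, EF_Task 8=21) = 40; EF_Task 9 = 40+15 = 55
Expected project duration μ = 55 days. Critical path: Task 1 → Task 4 → Task 6 → Task 7 → Task 9.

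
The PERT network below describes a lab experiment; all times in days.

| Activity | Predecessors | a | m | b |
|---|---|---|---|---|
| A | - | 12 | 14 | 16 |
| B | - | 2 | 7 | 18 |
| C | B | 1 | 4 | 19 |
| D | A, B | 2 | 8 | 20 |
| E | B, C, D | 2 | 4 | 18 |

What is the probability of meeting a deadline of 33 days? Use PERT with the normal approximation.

te_A = (12 + 4·14 + 16)/6 = 84/6 = 14; σ²_A = ((16−12)/6)² = 0.444
te_B = (2 + 4·7 + 18)/6 = 48/6 = 8; σ²_B = ((18−2)/6)² = 7.111
te_C = (1 + 4·4 + 19)/6 = 36/6 = 6; σ²_C = ((19−1)/6)² = 9.000
te_D = (2 + 4·8 + 20)/6 = 54/6 = 9; σ²_D = ((20−2)/6)² = 9.000
te_E = (2 + 4·4 + 18)/6 = 36/6 = 6; σ²_E = ((18−2)/6)² = 7.111

Forward pass:
ES_A = 0; EF_A = 14
ES_B = 0; EF_B = 8
ES_C = 8; EF_C = 8+6 = 14
ES_D = max(EF_A=14, EF_B=8) = 14; EF_D = 14+9 = 23
ES_E = max(EF_B=8, EF_C=14, EF_D=23) = 23; EF_E = 23+6 = 29
Expected project duration μ = 29 days. Critical path: A → D → E.

Variance along critical path = 0.444 + 9.000 + 7.111 = 16.556; σ = √16.556 = 4.069 days.
Z = (33 − 29) / 4.069 = 0.983
P(T ≤ 33) = Φ(0.983) ≈ 0.837

0.837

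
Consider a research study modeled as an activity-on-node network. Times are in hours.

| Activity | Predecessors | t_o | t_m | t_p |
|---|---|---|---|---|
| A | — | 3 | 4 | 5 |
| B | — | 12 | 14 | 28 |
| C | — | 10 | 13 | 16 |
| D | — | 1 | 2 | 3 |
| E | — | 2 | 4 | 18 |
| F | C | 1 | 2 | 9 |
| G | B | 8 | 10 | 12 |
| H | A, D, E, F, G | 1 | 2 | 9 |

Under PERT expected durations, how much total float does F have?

te_A = (3 + 4·4 + 5)/6 = 24/6 = 4
te_B = (12 + 4·14 + 28)/6 = 96/6 = 16
te_C = (10 + 4·13 + 16)/6 = 78/6 = 13
te_D = (1 + 4·2 + 3)/6 = 12/6 = 2
te_E = (2 + 4·4 + 18)/6 = 36/6 = 6
te_F = (1 + 4·2 + 9)/6 = 18/6 = 3
te_G = (8 + 4·10 + 12)/6 = 60/6 = 10
te_H = (1 + 4·2 + 9)/6 = 18/6 = 3

Forward pass:
ES_A = 0; EF_A = 4
ES_B = 0; EF_B = 16
ES_C = 0; EF_C = 13
ES_D = 0; EF_D = 2
ES_E = 0; EF_E = 6
ES_F = 13; EF_F = 13+3 = 16
ES_G = 16; EF_G = 16+10 = 26
ES_H = max(EF_A=4, EF_D=2, EF_E=6, EF_F=16, EF_G=26) = 26; EF_H = 26+3 = 29
Expected project duration μ = 29 hours. Critical path: B → G → H.

Backward pass:
LF_H = 29; LS_H = 29−3 = 26
LF_G = LS_H = 26; LS_G = 26−10 = 16
LF_F = LS_H = 26; LS_F = 26−3 = 23
LF_E = LS_H = 26; LS_E = 26−6 = 20
LF_D = LS_H = 26; LS_D = 26−2 = 24
LF_C = LS_F = 23; LS_C = 23−13 = 10
LF_B = LS_G = 16; LS_B = 16−16 = 0
LF_A = LS_H = 26; LS_A = 26−4 = 22
Slack_F = LS_F − ES_F = 23 − 13 = 10

10 hours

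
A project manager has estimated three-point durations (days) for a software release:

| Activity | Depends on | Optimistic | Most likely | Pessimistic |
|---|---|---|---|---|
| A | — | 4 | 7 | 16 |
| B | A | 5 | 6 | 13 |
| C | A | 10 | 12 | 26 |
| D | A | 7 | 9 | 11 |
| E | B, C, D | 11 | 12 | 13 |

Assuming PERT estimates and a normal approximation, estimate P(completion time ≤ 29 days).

te_A = (4 + 4·7 + 16)/6 = 48/6 = 8; σ²_A = ((16−4)/6)² = 4.000
te_B = (5 + 4·6 + 13)/6 = 42/6 = 7; σ²_B = ((13−5)/6)² = 1.778
te_C = (10 + 4·12 + 26)/6 = 84/6 = 14; σ²_C = ((26−10)/6)² = 7.111
te_D = (7 + 4·9 + 11)/6 = 54/6 = 9; σ²_D = ((11−7)/6)² = 0.444
te_E = (11 + 4·12 + 13)/6 = 72/6 = 12; σ²_E = ((13−11)/6)² = 0.111

Forward pass:
ES_A = 0; EF_A = 8
ES_B = 8; EF_B = 8+7 = 15
ES_C = 8; EF_C = 8+14 = 22
ES_D = 8; EF_D = 8+9 = 17
ES_E = max(EF_B=15, EF_C=22, EF_D=17) = 22; EF_E = 22+12 = 34
Expected project duration μ = 34 days. Critical path: A → C → E.

Variance along critical path = 4.000 + 7.111 + 0.111 = 11.222; σ = √11.222 = 3.350 days.
Z = (29 − 34) / 3.350 = -1.493
P(T ≤ 29) = Φ(-1.493) ≈ 0.068

0.068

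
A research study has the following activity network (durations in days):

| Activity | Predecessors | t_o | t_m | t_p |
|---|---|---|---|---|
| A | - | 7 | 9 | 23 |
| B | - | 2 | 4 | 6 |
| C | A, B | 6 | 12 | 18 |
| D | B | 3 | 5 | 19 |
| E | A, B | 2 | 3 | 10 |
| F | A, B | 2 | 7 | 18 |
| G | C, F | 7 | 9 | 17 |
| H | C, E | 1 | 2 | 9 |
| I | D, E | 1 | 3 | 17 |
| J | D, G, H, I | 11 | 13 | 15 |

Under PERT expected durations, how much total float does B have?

te_A = (7 + 4·9 + 23)/6 = 66/6 = 11
te_B = (2 + 4·4 + 6)/6 = 24/6 = 4
te_C = (6 + 4·12 + 18)/6 = 72/6 = 12
te_D = (3 + 4·5 + 19)/6 = 42/6 = 7
te_E = (2 + 4·3 + 10)/6 = 24/6 = 4
te_F = (2 + 4·7 + 18)/6 = 48/6 = 8
te_G = (7 + 4·9 + 17)/6 = 60/6 = 10
te_H = (1 + 4·2 + 9)/6 = 18/6 = 3
te_I = (1 + 4·3 + 17)/6 = 30/6 = 5
te_J = (11 + 4·13 + 15)/6 = 78/6 = 13

Forward pass:
ES_A = 0; EF_A = 11
ES_B = 0; EF_B = 4
ES_C = max(EF_A=11, EF_B=4) = 11; EF_C = 11+12 = 23
ES_D = 4; EF_D = 4+7 = 11
ES_E = max(EF_A=11, EF_B=4) = 11; EF_E = 11+4 = 15
ES_F = max(EF_A=11, EF_B=4) = 11; EF_F = 11+8 = 19
ES_G = max(EF_C=23, EF_F=19) = 23; EF_G = 23+10 = 33
ES_H = max(EF_C=23, EF_E=15) = 23; EF_H = 23+3 = 26
ES_I = max(EF_D=11, EF_E=15) = 15; EF_I = 15+5 = 20
ES_J = max(EF_D=11, EF_G=33, EF_H=26, EF_I=20) = 33; EF_J = 33+13 = 46
Expected project duration μ = 46 days. Critical path: A → C → G → J.

Backward pass:
LF_J = 46; LS_J = 46−13 = 33
LF_I = LS_J = 33; LS_I = 33−5 = 28
LF_H = LS_J = 33; LS_H = 33−3 = 30
LF_G = LS_J = 33; LS_G = 33−10 = 23
LF_F = LS_G = 23; LS_F = 23−8 = 15
LF_E = min(LS_H=30, LS_I=28) = 28; LS_E = 28−4 = 24
LF_D = min(LS_I=28, LS_J=33) = 28; LS_D = 28−7 = 21
LF_C = min(LS_G=23, LS_H=30) = 23; LS_C = 23−12 = 11
LF_B = min(LS_C=11, LS_D=21, LS_E=24, LS_F=15) = 11; LS_B = 11−4 = 7
LF_A = min(LS_C=11, LS_E=24, LS_F=15) = 11; LS_A = 11−11 = 0
Slack_B = LS_B − ES_B = 7 − 0 = 7

7 days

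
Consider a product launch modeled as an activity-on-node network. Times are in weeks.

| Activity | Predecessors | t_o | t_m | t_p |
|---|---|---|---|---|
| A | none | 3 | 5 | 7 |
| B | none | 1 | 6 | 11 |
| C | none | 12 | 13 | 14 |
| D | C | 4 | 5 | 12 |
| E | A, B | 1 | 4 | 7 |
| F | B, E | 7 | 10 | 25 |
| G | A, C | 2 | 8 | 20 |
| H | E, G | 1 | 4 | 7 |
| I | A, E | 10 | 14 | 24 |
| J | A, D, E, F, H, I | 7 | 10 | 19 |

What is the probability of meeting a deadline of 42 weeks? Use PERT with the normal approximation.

0.908

te_A = (3 + 4·5 + 7)/6 = 30/6 = 5; σ²_A = ((7−3)/6)² = 0.444
te_B = (1 + 4·6 + 11)/6 = 36/6 = 6; σ²_B = ((11−1)/6)² = 2.778
te_C = (12 + 4·13 + 14)/6 = 78/6 = 13; σ²_C = ((14−12)/6)² = 0.111
te_D = (4 + 4·5 + 12)/6 = 36/6 = 6; σ²_D = ((12−4)/6)² = 1.778
te_E = (1 + 4·4 + 7)/6 = 24/6 = 4; σ²_E = ((7−1)/6)² = 1.000
te_F = (7 + 4·10 + 25)/6 = 72/6 = 12; σ²_F = ((25−7)/6)² = 9.000
te_G = (2 + 4·8 + 20)/6 = 54/6 = 9; σ²_G = ((20−2)/6)² = 9.000
te_H = (1 + 4·4 + 7)/6 = 24/6 = 4; σ²_H = ((7−1)/6)² = 1.000
te_I = (10 + 4·14 + 24)/6 = 90/6 = 15; σ²_I = ((24−10)/6)² = 5.444
te_J = (7 + 4·10 + 19)/6 = 66/6 = 11; σ²_J = ((19−7)/6)² = 4.000

Forward pass:
ES_A = 0; EF_A = 5
ES_B = 0; EF_B = 6
ES_C = 0; EF_C = 13
ES_D = 13; EF_D = 13+6 = 19
ES_E = max(EF_A=5, EF_B=6) = 6; EF_E = 6+4 = 10
ES_F = max(EF_B=6, EF_E=10) = 10; EF_F = 10+12 = 22
ES_G = max(EF_A=5, EF_C=13) = 13; EF_G = 13+9 = 22
ES_H = max(EF_E=10, EF_G=22) = 22; EF_H = 22+4 = 26
ES_I = max(EF_A=5, EF_E=10) = 10; EF_I = 10+15 = 25
ES_J = max(EF_A=5, EF_D=19, EF_E=10, EF_F=22, EF_H=26, EF_I=25) = 26; EF_J = 26+11 = 37
Expected project duration μ = 37 weeks. Critical path: C → G → H → J.

Variance along critical path = 0.111 + 9.000 + 1.000 + 4.000 = 14.111; σ = √14.111 = 3.756 weeks.
Z = (42 − 37) / 3.756 = 1.331
P(T ≤ 42) = Φ(1.331) ≈ 0.908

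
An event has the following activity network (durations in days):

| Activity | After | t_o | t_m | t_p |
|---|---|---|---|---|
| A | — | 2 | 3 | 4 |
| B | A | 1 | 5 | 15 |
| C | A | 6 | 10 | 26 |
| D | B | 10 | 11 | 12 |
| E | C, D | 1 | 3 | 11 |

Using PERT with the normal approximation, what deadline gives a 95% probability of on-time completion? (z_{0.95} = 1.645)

te_A = (2 + 4·3 + 4)/6 = 18/6 = 3; σ²_A = ((4−2)/6)² = 0.111
te_B = (1 + 4·5 + 15)/6 = 36/6 = 6; σ²_B = ((15−1)/6)² = 5.444
te_C = (6 + 4·10 + 26)/6 = 72/6 = 12; σ²_C = ((26−6)/6)² = 11.111
te_D = (10 + 4·11 + 12)/6 = 66/6 = 11; σ²_D = ((12−10)/6)² = 0.111
te_E = (1 + 4·3 + 11)/6 = 24/6 = 4; σ²_E = ((11−1)/6)² = 2.778

Forward pass:
ES_A = 0; EF_A = 3
ES_B = 3; EF_B = 3+6 = 9
ES_C = 3; EF_C = 3+12 = 15
ES_D = 9; EF_D = 9+11 = 20
ES_E = max(EF_C=15, EF_D=20) = 20; EF_E = 20+4 = 24
Expected project duration μ = 24 days. Critical path: A → B → D → E.

Variance along critical path = 0.111 + 5.444 + 0.111 + 2.778 = 8.444; σ = 2.906 days.
D = μ + z·σ = 24 + 1.645·2.906 = 28.8 days

28.8 days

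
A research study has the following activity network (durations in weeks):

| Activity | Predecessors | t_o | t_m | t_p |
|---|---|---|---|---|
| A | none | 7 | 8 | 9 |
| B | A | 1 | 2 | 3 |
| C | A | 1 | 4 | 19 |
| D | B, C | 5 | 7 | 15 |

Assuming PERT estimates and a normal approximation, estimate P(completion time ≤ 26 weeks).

te_A = (7 + 4·8 + 9)/6 = 48/6 = 8; σ²_A = ((9−7)/6)² = 0.111
te_B = (1 + 4·2 + 3)/6 = 12/6 = 2; σ²_B = ((3−1)/6)² = 0.111
te_C = (1 + 4·4 + 19)/6 = 36/6 = 6; σ²_C = ((19−1)/6)² = 9.000
te_D = (5 + 4·7 + 15)/6 = 48/6 = 8; σ²_D = ((15−5)/6)² = 2.778

Forward pass:
ES_A = 0; EF_A = 8
ES_B = 8; EF_B = 8+2 = 10
ES_C = 8; EF_C = 8+6 = 14
ES_D = max(EF_B=10, EF_C=14) = 14; EF_D = 14+8 = 22
Expected project duration μ = 22 weeks. Critical path: A → C → D.

Variance along critical path = 0.111 + 9.000 + 2.778 = 11.889; σ = √11.889 = 3.448 weeks.
Z = (26 − 22) / 3.448 = 1.160
P(T ≤ 26) = Φ(1.160) ≈ 0.877

0.877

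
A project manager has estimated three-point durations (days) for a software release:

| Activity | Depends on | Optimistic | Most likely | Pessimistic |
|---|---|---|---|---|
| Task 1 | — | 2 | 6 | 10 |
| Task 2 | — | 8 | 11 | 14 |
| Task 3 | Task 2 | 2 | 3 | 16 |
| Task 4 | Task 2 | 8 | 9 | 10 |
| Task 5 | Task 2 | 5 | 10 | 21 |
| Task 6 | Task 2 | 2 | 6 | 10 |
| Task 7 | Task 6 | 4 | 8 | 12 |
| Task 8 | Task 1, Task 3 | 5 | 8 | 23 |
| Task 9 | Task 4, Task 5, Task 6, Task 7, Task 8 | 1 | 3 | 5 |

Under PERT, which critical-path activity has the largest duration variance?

te_Task 1 = (2 + 4·6 + 10)/6 = 36/6 = 6; σ²_Task 1 = ((10−2)/6)² = 1.778
te_Task 2 = (8 + 4·11 + 14)/6 = 66/6 = 11; σ²_Task 2 = ((14−8)/6)² = 1.000
te_Task 3 = (2 + 4·3 + 16)/6 = 30/6 = 5; σ²_Task 3 = ((16−2)/6)² = 5.444
te_Task 4 = (8 + 4·9 + 10)/6 = 54/6 = 9; σ²_Task 4 = ((10−8)/6)² = 0.111
te_Task 5 = (5 + 4·10 + 21)/6 = 66/6 = 11; σ²_Task 5 = ((21−5)/6)² = 7.111
te_Task 6 = (2 + 4·6 + 10)/6 = 36/6 = 6; σ²_Task 6 = ((10−2)/6)² = 1.778
te_Task 7 = (4 + 4·8 + 12)/6 = 48/6 = 8; σ²_Task 7 = ((12−4)/6)² = 1.778
te_Task 8 = (5 + 4·8 + 23)/6 = 60/6 = 10; σ²_Task 8 = ((23−5)/6)² = 9.000
te_Task 9 = (1 + 4·3 + 5)/6 = 18/6 = 3; σ²_Task 9 = ((5−1)/6)² = 0.444

Forward pass:
ES_Task 1 = 0; EF_Task 1 = 6
ES_Task 2 = 0; EF_Task 2 = 11
ES_Task 3 = 11; EF_Task 3 = 11+5 = 16
ES_Task 4 = 11; EF_Task 4 = 11+9 = 20
ES_Task 5 = 11; EF_Task 5 = 11+11 = 22
ES_Task 6 = 11; EF_Task 6 = 11+6 = 17
ES_Task 7 = 17; EF_Task 7 = 17+8 = 25
ES_Task 8 = max(EF_Task 1=6, EF_Task 3=16) = 16; EF_Task 8 = 16+10 = 26
ES_Task 9 = max(EF_Task 4=20, EF_Task 5=22, EF_Task 6=17, EF_Task 7=25, EF_Task 8=26) = 26; EF_Task 9 = 26+3 = 29
Expected project duration μ = 29 days. Critical path: Task 2 → Task 3 → Task 8 → Task 9.

Variances on critical path: σ²_Task 2=1.000, σ²_Task 3=5.444, σ²_Task 8=9.000, σ²_Task 9=0.444.
Largest is σ²_Task 8 = 9.000.

Task 8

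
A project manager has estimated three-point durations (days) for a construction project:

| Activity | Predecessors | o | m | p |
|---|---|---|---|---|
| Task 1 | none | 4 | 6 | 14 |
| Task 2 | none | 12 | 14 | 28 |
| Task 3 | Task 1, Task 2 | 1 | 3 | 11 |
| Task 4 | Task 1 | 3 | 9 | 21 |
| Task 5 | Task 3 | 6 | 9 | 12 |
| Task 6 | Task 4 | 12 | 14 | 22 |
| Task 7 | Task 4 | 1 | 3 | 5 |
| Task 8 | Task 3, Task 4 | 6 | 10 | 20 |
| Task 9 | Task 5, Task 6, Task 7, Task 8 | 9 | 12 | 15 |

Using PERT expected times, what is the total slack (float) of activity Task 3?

1 days

te_Task 1 = (4 + 4·6 + 14)/6 = 42/6 = 7
te_Task 2 = (12 + 4·14 + 28)/6 = 96/6 = 16
te_Task 3 = (1 + 4·3 + 11)/6 = 24/6 = 4
te_Task 4 = (3 + 4·9 + 21)/6 = 60/6 = 10
te_Task 5 = (6 + 4·9 + 12)/6 = 54/6 = 9
te_Task 6 = (12 + 4·14 + 22)/6 = 90/6 = 15
te_Task 7 = (1 + 4·3 + 5)/6 = 18/6 = 3
te_Task 8 = (6 + 4·10 + 20)/6 = 66/6 = 11
te_Task 9 = (9 + 4·12 + 15)/6 = 72/6 = 12

Forward pass:
ES_Task 1 = 0; EF_Task 1 = 7
ES_Task 2 = 0; EF_Task 2 = 16
ES_Task 3 = max(EF_Task 1=7, EF_Task 2=16) = 16; EF_Task 3 = 16+4 = 20
ES_Task 4 = 7; EF_Task 4 = 7+10 = 17
ES_Task 5 = 20; EF_Task 5 = 20+9 = 29
ES_Task 6 = 17; EF_Task 6 = 17+15 = 32
ES_Task 7 = 17; EF_Task 7 = 17+3 = 20
ES_Task 8 = max(EF_Task 3=20, EF_Task 4=17) = 20; EF_Task 8 = 20+11 = 31
ES_Task 9 = max(EF_Task 5=29, EF_Task 6=32, EF_Task 7=20, EF_Task 8=31) = 32; EF_Task 9 = 32+12 = 44
Expected project duration μ = 44 days. Critical path: Task 1 → Task 4 → Task 6 → Task 9.

Backward pass:
LF_Task 9 = 44; LS_Task 9 = 44−12 = 32
LF_Task 8 = LS_Task 9 = 32; LS_Task 8 = 32−11 = 21
LF_Task 7 = LS_Task 9 = 32; LS_Task 7 = 32−3 = 29
LF_Task 6 = LS_Task 9 = 32; LS_Task 6 = 32−15 = 17
LF_Task 5 = LS_Task 9 = 32; LS_Task 5 = 32−9 = 23
LF_Task 4 = min(LS_Task 6=17, LS_Task 7=29, LS_Task 8=21) = 17; LS_Task 4 = 17−10 = 7
LF_Task 3 = min(LS_Task 5=23, LS_Task 8=21) = 21; LS_Task 3 = 21−4 = 17
LF_Task 2 = LS_Task 3 = 17; LS_Task 2 = 17−16 = 1
LF_Task 1 = min(LS_Task 3=17, LS_Task 4=7) = 7; LS_Task 1 = 7−7 = 0
Slack_Task 3 = LS_Task 3 − ES_Task 3 = 17 − 16 = 1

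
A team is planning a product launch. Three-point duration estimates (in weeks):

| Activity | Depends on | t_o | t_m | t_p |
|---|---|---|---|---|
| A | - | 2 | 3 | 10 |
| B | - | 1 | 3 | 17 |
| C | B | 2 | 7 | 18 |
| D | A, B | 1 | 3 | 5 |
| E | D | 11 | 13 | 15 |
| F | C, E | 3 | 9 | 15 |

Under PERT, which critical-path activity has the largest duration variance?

B

te_A = (2 + 4·3 + 10)/6 = 24/6 = 4; σ²_A = ((10−2)/6)² = 1.778
te_B = (1 + 4·3 + 17)/6 = 30/6 = 5; σ²_B = ((17−1)/6)² = 7.111
te_C = (2 + 4·7 + 18)/6 = 48/6 = 8; σ²_C = ((18−2)/6)² = 7.111
te_D = (1 + 4·3 + 5)/6 = 18/6 = 3; σ²_D = ((5−1)/6)² = 0.444
te_E = (11 + 4·13 + 15)/6 = 78/6 = 13; σ²_E = ((15−11)/6)² = 0.444
te_F = (3 + 4·9 + 15)/6 = 54/6 = 9; σ²_F = ((15−3)/6)² = 4.000

Forward pass:
ES_A = 0; EF_A = 4
ES_B = 0; EF_B = 5
ES_C = 5; EF_C = 5+8 = 13
ES_D = max(EF_A=4, EF_B=5) = 5; EF_D = 5+3 = 8
ES_E = 8; EF_E = 8+13 = 21
ES_F = max(EF_C=13, EF_E=21) = 21; EF_F = 21+9 = 30
Expected project duration μ = 30 weeks. Critical path: B → D → E → F.

Variances on critical path: σ²_B=7.111, σ²_D=0.444, σ²_E=0.444, σ²_F=4.000.
Largest is σ²_B = 7.111.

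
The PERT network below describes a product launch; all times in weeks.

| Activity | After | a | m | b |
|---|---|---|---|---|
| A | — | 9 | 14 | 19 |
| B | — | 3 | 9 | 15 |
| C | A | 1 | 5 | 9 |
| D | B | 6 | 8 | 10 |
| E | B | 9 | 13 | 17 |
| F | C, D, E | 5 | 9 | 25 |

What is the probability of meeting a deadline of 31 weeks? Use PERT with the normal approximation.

0.313

te_A = (9 + 4·14 + 19)/6 = 84/6 = 14; σ²_A = ((19−9)/6)² = 2.778
te_B = (3 + 4·9 + 15)/6 = 54/6 = 9; σ²_B = ((15−3)/6)² = 4.000
te_C = (1 + 4·5 + 9)/6 = 30/6 = 5; σ²_C = ((9−1)/6)² = 1.778
te_D = (6 + 4·8 + 10)/6 = 48/6 = 8; σ²_D = ((10−6)/6)² = 0.444
te_E = (9 + 4·13 + 17)/6 = 78/6 = 13; σ²_E = ((17−9)/6)² = 1.778
te_F = (5 + 4·9 + 25)/6 = 66/6 = 11; σ²_F = ((25−5)/6)² = 11.111

Forward pass:
ES_A = 0; EF_A = 14
ES_B = 0; EF_B = 9
ES_C = 14; EF_C = 14+5 = 19
ES_D = 9; EF_D = 9+8 = 17
ES_E = 9; EF_E = 9+13 = 22
ES_F = max(EF_C=19, EF_D=17, EF_E=22) = 22; EF_F = 22+11 = 33
Expected project duration μ = 33 weeks. Critical path: B → E → F.

Variance along critical path = 4.000 + 1.778 + 11.111 = 16.889; σ = √16.889 = 4.110 weeks.
Z = (31 − 33) / 4.110 = -0.487
P(T ≤ 31) = Φ(-0.487) ≈ 0.313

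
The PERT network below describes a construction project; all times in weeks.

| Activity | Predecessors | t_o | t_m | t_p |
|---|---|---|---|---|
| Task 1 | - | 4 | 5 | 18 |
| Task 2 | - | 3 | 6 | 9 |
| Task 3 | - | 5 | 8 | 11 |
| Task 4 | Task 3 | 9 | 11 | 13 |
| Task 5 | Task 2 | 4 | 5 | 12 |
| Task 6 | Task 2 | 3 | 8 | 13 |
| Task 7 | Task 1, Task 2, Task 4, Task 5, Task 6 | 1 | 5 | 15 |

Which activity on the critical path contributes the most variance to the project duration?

Task 7

te_Task 1 = (4 + 4·5 + 18)/6 = 42/6 = 7; σ²_Task 1 = ((18−4)/6)² = 5.444
te_Task 2 = (3 + 4·6 + 9)/6 = 36/6 = 6; σ²_Task 2 = ((9−3)/6)² = 1.000
te_Task 3 = (5 + 4·8 + 11)/6 = 48/6 = 8; σ²_Task 3 = ((11−5)/6)² = 1.000
te_Task 4 = (9 + 4·11 + 13)/6 = 66/6 = 11; σ²_Task 4 = ((13−9)/6)² = 0.444
te_Task 5 = (4 + 4·5 + 12)/6 = 36/6 = 6; σ²_Task 5 = ((12−4)/6)² = 1.778
te_Task 6 = (3 + 4·8 + 13)/6 = 48/6 = 8; σ²_Task 6 = ((13−3)/6)² = 2.778
te_Task 7 = (1 + 4·5 + 15)/6 = 36/6 = 6; σ²_Task 7 = ((15−1)/6)² = 5.444

Forward pass:
ES_Task 1 = 0; EF_Task 1 = 7
ES_Task 2 = 0; EF_Task 2 = 6
ES_Task 3 = 0; EF_Task 3 = 8
ES_Task 4 = 8; EF_Task 4 = 8+11 = 19
ES_Task 5 = 6; EF_Task 5 = 6+6 = 12
ES_Task 6 = 6; EF_Task 6 = 6+8 = 14
ES_Task 7 = max(EF_Task 1=7, EF_Task 2=6, EF_Task 4=19, EF_Task 5=12, EF_Task 6=14) = 19; EF_Task 7 = 19+6 = 25
Expected project duration μ = 25 weeks. Critical path: Task 3 → Task 4 → Task 7.

Variances on critical path: σ²_Task 3=1.000, σ²_Task 4=0.444, σ²_Task 7=5.444.
Largest is σ²_Task 7 = 5.444.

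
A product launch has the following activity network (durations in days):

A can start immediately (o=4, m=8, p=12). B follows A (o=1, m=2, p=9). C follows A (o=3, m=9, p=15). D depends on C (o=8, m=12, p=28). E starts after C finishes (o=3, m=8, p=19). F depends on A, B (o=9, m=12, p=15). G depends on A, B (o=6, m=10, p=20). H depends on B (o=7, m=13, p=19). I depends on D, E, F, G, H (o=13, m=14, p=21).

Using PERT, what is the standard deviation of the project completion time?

4.32 days

te_A = (4 + 4·8 + 12)/6 = 48/6 = 8; σ²_A = ((12−4)/6)² = 1.778
te_B = (1 + 4·2 + 9)/6 = 18/6 = 3; σ²_B = ((9−1)/6)² = 1.778
te_C = (3 + 4·9 + 15)/6 = 54/6 = 9; σ²_C = ((15−3)/6)² = 4.000
te_D = (8 + 4·12 + 28)/6 = 84/6 = 14; σ²_D = ((28−8)/6)² = 11.111
te_E = (3 + 4·8 + 19)/6 = 54/6 = 9; σ²_E = ((19−3)/6)² = 7.111
te_F = (9 + 4·12 + 15)/6 = 72/6 = 12; σ²_F = ((15−9)/6)² = 1.000
te_G = (6 + 4·10 + 20)/6 = 66/6 = 11; σ²_G = ((20−6)/6)² = 5.444
te_H = (7 + 4·13 + 19)/6 = 78/6 = 13; σ²_H = ((19−7)/6)² = 4.000
te_I = (13 + 4·14 + 21)/6 = 90/6 = 15; σ²_I = ((21−13)/6)² = 1.778

Forward pass:
ES_A = 0; EF_A = 8
ES_B = 8; EF_B = 8+3 = 11
ES_C = 8; EF_C = 8+9 = 17
ES_D = 17; EF_D = 17+14 = 31
ES_E = 17; EF_E = 17+9 = 26
ES_F = max(EF_A=8, EF_B=11) = 11; EF_F = 11+12 = 23
ES_G = max(EF_A=8, EF_B=11) = 11; EF_G = 11+11 = 22
ES_H = 11; EF_H = 11+13 = 24
ES_I = max(EF_D=31, EF_E=26, EF_F=23, EF_G=22, EF_H=24) = 31; EF_I = 31+15 = 46
Expected project duration μ = 46 days. Critical path: A → C → D → I.

Variance along critical path = 1.778 + 4.000 + 11.111 + 1.778 = 18.667
σ = √18.667 = 4.320 days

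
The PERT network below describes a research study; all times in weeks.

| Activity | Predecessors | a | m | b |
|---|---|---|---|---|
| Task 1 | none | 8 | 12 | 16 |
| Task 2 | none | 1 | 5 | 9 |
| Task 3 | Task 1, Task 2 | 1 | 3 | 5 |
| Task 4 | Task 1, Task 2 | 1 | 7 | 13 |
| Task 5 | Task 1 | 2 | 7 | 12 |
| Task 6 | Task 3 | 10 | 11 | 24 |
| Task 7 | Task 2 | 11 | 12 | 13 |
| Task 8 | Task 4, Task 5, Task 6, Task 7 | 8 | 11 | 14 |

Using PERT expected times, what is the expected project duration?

39 weeks

te_Task 1 = (8 + 4·12 + 16)/6 = 72/6 = 12
te_Task 2 = (1 + 4·5 + 9)/6 = 30/6 = 5
te_Task 3 = (1 + 4·3 + 5)/6 = 18/6 = 3
te_Task 4 = (1 + 4·7 + 13)/6 = 42/6 = 7
te_Task 5 = (2 + 4·7 + 12)/6 = 42/6 = 7
te_Task 6 = (10 + 4·11 + 24)/6 = 78/6 = 13
te_Task 7 = (11 + 4·12 + 13)/6 = 72/6 = 12
te_Task 8 = (8 + 4·11 + 14)/6 = 66/6 = 11

Forward pass:
ES_Task 1 = 0; EF_Task 1 = 12
ES_Task 2 = 0; EF_Task 2 = 5
ES_Task 3 = max(EF_Task 1=12, EF_Task 2=5) = 12; EF_Task 3 = 12+3 = 15
ES_Task 4 = max(EF_Task 1=12, EF_Task 2=5) = 12; EF_Task 4 = 12+7 = 19
ES_Task 5 = 12; EF_Task 5 = 12+7 = 19
ES_Task 6 = 15; EF_Task 6 = 15+13 = 28
ES_Task 7 = 5; EF_Task 7 = 5+12 = 17
ES_Task 8 = max(EF_Task 4=19, EF_Task 5=19, EF_Task 6=28, EF_Task 7=17) = 28; EF_Task 8 = 28+11 = 39
Expected project duration μ = 39 weeks. Critical path: Task 1 → Task 3 → Task 6 → Task 8.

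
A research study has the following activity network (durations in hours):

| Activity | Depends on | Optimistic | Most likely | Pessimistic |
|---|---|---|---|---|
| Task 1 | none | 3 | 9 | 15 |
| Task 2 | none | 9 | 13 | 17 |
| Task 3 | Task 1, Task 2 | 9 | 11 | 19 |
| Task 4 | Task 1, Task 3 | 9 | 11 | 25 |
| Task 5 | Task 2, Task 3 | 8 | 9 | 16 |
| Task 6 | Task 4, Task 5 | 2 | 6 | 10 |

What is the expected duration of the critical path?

te_Task 1 = (3 + 4·9 + 15)/6 = 54/6 = 9
te_Task 2 = (9 + 4·13 + 17)/6 = 78/6 = 13
te_Task 3 = (9 + 4·11 + 19)/6 = 72/6 = 12
te_Task 4 = (9 + 4·11 + 25)/6 = 78/6 = 13
te_Task 5 = (8 + 4·9 + 16)/6 = 60/6 = 10
te_Task 6 = (2 + 4·6 + 10)/6 = 36/6 = 6

Forward pass:
ES_Task 1 = 0; EF_Task 1 = 9
ES_Task 2 = 0; EF_Task 2 = 13
ES_Task 3 = max(EF_Task 1=9, EF_Task 2=13) = 13; EF_Task 3 = 13+12 = 25
ES_Task 4 = max(EF_Task 1=9, EF_Task 3=25) = 25; EF_Task 4 = 25+13 = 38
ES_Task 5 = max(EF_Task 2=13, EF_Task 3=25) = 25; EF_Task 5 = 25+10 = 35
ES_Task 6 = max(EF_Task 4=38, EF_Task 5=35) = 38; EF_Task 6 = 38+6 = 44
Expected project duration μ = 44 hours. Critical path: Task 2 → Task 3 → Task 4 → Task 6.

44 hours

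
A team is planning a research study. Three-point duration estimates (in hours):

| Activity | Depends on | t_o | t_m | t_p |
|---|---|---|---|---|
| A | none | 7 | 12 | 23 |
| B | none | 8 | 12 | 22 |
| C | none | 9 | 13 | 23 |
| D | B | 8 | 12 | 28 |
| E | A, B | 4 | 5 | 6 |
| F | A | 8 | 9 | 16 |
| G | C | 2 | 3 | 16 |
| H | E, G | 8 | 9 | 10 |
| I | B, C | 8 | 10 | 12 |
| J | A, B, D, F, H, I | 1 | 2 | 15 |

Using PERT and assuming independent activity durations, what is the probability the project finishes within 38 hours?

te_A = (7 + 4·12 + 23)/6 = 78/6 = 13; σ²_A = ((23−7)/6)² = 7.111
te_B = (8 + 4·12 + 22)/6 = 78/6 = 13; σ²_B = ((22−8)/6)² = 5.444
te_C = (9 + 4·13 + 23)/6 = 84/6 = 14; σ²_C = ((23−9)/6)² = 5.444
te_D = (8 + 4·12 + 28)/6 = 84/6 = 14; σ²_D = ((28−8)/6)² = 11.111
te_E = (4 + 4·5 + 6)/6 = 30/6 = 5; σ²_E = ((6−4)/6)² = 0.111
te_F = (8 + 4·9 + 16)/6 = 60/6 = 10; σ²_F = ((16−8)/6)² = 1.778
te_G = (2 + 4·3 + 16)/6 = 30/6 = 5; σ²_G = ((16−2)/6)² = 5.444
te_H = (8 + 4·9 + 10)/6 = 54/6 = 9; σ²_H = ((10−8)/6)² = 0.111
te_I = (8 + 4·10 + 12)/6 = 60/6 = 10; σ²_I = ((12−8)/6)² = 0.444
te_J = (1 + 4·2 + 15)/6 = 24/6 = 4; σ²_J = ((15−1)/6)² = 5.444

Forward pass:
ES_A = 0; EF_A = 13
ES_B = 0; EF_B = 13
ES_C = 0; EF_C = 14
ES_D = 13; EF_D = 13+14 = 27
ES_E = max(EF_A=13, EF_B=13) = 13; EF_E = 13+5 = 18
ES_F = 13; EF_F = 13+10 = 23
ES_G = 14; EF_G = 14+5 = 19
ES_H = max(EF_E=18, EF_G=19) = 19; EF_H = 19+9 = 28
ES_I = max(EF_B=13, EF_C=14) = 14; EF_I = 14+10 = 24
ES_J = max(EF_A=13, EF_B=13, EF_D=27, EF_F=23, EF_H=28, EF_I=24) = 28; EF_J = 28+4 = 32
Expected project duration μ = 32 hours. Critical path: C → G → H → J.

Variance along critical path = 5.444 + 5.444 + 0.111 + 5.444 = 16.444; σ = √16.444 = 4.055 hours.
Z = (38 − 32) / 4.055 = 1.480
P(T ≤ 38) = Φ(1.480) ≈ 0.931

0.931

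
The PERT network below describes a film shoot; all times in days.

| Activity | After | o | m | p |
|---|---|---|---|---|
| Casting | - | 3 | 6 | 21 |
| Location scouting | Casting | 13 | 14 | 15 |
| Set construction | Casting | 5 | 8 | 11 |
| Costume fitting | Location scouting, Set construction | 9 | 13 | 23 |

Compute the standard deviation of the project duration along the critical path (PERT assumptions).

3.82 days

te_Casting = (3 + 4·6 + 21)/6 = 48/6 = 8; σ²_Casting = ((21−3)/6)² = 9.000
te_Location scouting = (13 + 4·14 + 15)/6 = 84/6 = 14; σ²_Location scouting = ((15−13)/6)² = 0.111
te_Set construction = (5 + 4·8 + 11)/6 = 48/6 = 8; σ²_Set construction = ((11−5)/6)² = 1.000
te_Costume fitting = (9 + 4·13 + 23)/6 = 84/6 = 14; σ²_Costume fitting = ((23−9)/6)² = 5.444

Forward pass:
ES_Casting = 0; EF_Casting = 8
ES_Location scouting = 8; EF_Location scouting = 8+14 = 22
ES_Set construction = 8; EF_Set construction = 8+8 = 16
ES_Costume fitting = max(EF_Location scouting=22, EF_Set construction=16) = 22; EF_Costume fitting = 22+14 = 36
Expected project duration μ = 36 days. Critical path: Casting → Location scouting → Costume fitting.

Variance along critical path = 9.000 + 0.111 + 5.444 = 14.556
σ = √14.556 = 3.815 days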